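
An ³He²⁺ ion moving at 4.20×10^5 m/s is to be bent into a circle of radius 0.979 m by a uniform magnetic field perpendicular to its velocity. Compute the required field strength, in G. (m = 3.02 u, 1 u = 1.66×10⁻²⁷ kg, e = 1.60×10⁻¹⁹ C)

qvB = mv²/r gives B = mv/(qr).
B = (5.01×10^-27)(4.20×10^5) / [(2×1.60×10^-19)(0.979)] = 6.72×10^-3 T.

B ≈ 67.2 G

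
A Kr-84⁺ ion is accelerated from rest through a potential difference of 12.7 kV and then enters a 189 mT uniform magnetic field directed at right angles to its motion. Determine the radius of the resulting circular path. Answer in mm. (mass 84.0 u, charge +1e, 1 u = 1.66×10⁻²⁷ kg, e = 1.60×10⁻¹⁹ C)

The kinetic energy gained is K = qV = (1×1.60×10^-19)(1.27×10^4) = 2.03×10^-15 J.
v = √(2K/m) = 1.71×10^5 m/s.
r = mv/(qB) = (1.39×10^-25)(1.71×10^5) / [(1×1.60×10^-19)(0.189)] = 0.787 m.

r ≈ 787 mm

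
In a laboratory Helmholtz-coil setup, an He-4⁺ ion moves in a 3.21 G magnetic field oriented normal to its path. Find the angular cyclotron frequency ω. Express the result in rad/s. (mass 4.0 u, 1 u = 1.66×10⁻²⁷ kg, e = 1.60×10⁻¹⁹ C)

ω = qB/m = (1×1.60×10^-19)(3.21×10^-4) / (6.64×10^-27) = 7730 rad/s.

ω ≈ 7730 rad/s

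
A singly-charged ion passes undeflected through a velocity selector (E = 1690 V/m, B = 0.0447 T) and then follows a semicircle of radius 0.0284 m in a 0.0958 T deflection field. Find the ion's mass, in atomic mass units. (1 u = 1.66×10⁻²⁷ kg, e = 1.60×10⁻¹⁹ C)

v = E/B₁ = 3.78×10^4 m/s.
From r = mv/(qB₂), m = qB₂r/v = (1×1.60×10^-19)(0.0958)(0.0284) / (3.78×10^4) = 1.15×10^-26 kg.
In atomic mass units: m = 1.15×10^-26 / 1.66×10^-27 = 6.94 u.

m ≈ 6.94 u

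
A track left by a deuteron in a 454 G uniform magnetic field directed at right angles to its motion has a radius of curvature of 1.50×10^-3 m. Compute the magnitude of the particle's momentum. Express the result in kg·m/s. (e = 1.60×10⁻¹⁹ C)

Since qvB = mv²/r, the momentum p = mv = qBr.
p = (1×1.60×10^-19)(0.0454)(1.50×10^-3) = 1.09×10^-23 kg·m/s.

p ≈ 1.09×10^-23 kg·m/s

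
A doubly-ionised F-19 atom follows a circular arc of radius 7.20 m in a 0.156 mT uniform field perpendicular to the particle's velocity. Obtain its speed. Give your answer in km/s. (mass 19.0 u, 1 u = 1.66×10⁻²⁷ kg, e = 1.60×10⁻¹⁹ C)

From qvB = mv²/r, v = qBr/m.
v = (2×1.60×10^-19)(1.56×10^-4)(7.20) / (3.15×10^-26) = 1.14×10^4 m/s.

v ≈ 11.4 km/s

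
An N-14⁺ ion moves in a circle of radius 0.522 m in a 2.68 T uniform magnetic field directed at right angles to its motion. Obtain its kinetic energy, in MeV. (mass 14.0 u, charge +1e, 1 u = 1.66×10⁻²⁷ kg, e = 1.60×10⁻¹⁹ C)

v = qBr/m = (1×1.60×10^-19)(2.68)(0.522) / (2.32×10^-26) = 9.63×10^6 m/s.
K = ½mv² = 0.5·(2.32×10^-26)·(9.63×10^6)² = 1.08×10^-12 J = 6.74 MeV.

K ≈ 6.74 MeV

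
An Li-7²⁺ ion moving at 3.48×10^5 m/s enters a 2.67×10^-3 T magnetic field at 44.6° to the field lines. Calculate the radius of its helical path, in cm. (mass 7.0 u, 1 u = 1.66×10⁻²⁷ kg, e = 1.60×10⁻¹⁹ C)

r ≈ 332 cm

Only the perpendicular component v⊥ = v sin44.6° = 2.44×10^5 m/s is bent by the field.
r = m v⊥ /(qB) = (1.16×10^-26)(2.44×10^5) / [(2×1.60×10^-19)(2.67×10^-3)] = 3.32 m.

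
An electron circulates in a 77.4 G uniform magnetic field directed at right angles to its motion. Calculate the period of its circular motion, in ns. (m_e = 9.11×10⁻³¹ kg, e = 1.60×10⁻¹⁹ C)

T ≈ 4.62 ns

The cyclotron period is independent of speed: T = 2πm/(qB).
T = 2π(9.11×10^-31) / [(1×1.60×10^-19)(7.74×10^-3)] = 4.62×10^-9 s.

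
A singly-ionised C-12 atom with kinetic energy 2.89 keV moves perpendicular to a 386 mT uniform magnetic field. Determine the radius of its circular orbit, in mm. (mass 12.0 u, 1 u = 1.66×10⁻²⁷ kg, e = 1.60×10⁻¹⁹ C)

r ≈ 69.5 mm

Convert the energy: K = 2.89 keV = 4.62×10^-16 J.
v = √(2K/m) = √(2·4.62×10^-16/1.99×10^-26) = 2.15×10^5 m/s.
r = mv/(qB) = (1.99×10^-26)(2.15×10^5) / [(1×1.60×10^-19)(0.386)] = 0.0695 m.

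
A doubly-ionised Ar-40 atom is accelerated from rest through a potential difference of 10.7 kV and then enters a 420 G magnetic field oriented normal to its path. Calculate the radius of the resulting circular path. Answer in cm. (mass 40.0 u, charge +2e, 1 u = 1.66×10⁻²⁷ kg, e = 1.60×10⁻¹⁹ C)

r ≈ 159 cm

The kinetic energy gained is K = qV = (2×1.60×10^-19)(1.07×10^4) = 3.42×10^-15 J.
v = √(2K/m) = 3.21×10^5 m/s.
r = mv/(qB) = (6.64×10^-26)(3.21×10^5) / [(2×1.60×10^-19)(0.0420)] = 1.59 m.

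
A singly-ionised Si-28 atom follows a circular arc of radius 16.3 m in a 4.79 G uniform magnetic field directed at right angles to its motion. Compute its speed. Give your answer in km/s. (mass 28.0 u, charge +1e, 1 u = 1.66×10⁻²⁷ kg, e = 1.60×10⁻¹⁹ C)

v ≈ 26.9 km/s

From qvB = mv²/r, v = qBr/m.
v = (1×1.60×10^-19)(4.79×10^-4)(16.3) / (4.65×10^-26) = 2.69×10^4 m/s.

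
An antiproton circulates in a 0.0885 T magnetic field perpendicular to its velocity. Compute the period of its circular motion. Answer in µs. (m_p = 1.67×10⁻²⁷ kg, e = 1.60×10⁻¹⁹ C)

T ≈ 0.741 µs

The cyclotron period is independent of speed: T = 2πm/(qB).
T = 2π(1.67×10^-27) / [(1×1.60×10^-19)(0.0885)] = 7.41×10^-7 s.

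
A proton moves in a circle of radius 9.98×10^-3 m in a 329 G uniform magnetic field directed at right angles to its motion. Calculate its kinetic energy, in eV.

K ≈ 5.16 eV

v = qBr/m = (1×1.60×10^-19)(0.0329)(9.98×10^-3) / (1.67×10^-27) = 3.15×10^4 m/s.
K = ½mv² = 0.5·(1.67×10^-27)·(3.15×10^4)² = 8.26×10^-19 J = 5.16 eV.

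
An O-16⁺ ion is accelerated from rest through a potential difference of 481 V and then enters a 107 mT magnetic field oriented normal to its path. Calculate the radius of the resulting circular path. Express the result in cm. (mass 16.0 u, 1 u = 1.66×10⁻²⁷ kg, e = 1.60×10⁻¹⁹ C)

r ≈ 11.8 cm

The kinetic energy gained is K = qV = (1×1.60×10^-19)(481) = 7.70×10^-17 J.
v = √(2K/m) = 7.61×10^4 m/s.
r = mv/(qB) = (2.66×10^-26)(7.61×10^4) / [(1×1.60×10^-19)(0.107)] = 0.118 m.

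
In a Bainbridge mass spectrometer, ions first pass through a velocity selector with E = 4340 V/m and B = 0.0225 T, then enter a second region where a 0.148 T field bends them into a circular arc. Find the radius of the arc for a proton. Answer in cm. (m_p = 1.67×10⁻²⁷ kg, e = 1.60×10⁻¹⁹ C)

The selector passes v = E/B = 4340/0.0225 = 1.93×10^5 m/s.
In the deflection region, r = mv/(qB₂) = (1.67×10^-27)(1.93×10^5) / [(1×1.60×10^-19)(0.148)] = 0.0136 m.

r ≈ 1.36 cm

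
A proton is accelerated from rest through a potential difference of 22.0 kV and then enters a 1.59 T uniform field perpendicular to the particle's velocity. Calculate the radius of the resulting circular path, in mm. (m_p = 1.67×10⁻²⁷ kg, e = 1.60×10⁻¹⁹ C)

r ≈ 13.5 mm

The kinetic energy gained is K = qV = (1×1.60×10^-19)(2.20×10^4) = 3.52×10^-15 J.
v = √(2K/m) = 2.05×10^6 m/s.
r = mv/(qB) = (1.67×10^-27)(2.05×10^6) / [(1×1.60×10^-19)(1.59)] = 0.0135 m.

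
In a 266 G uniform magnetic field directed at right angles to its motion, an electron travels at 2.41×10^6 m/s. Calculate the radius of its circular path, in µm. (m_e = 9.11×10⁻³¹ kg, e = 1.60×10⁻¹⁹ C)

The magnetic force provides the centripetal force: qvB = mv²/r, so r = mv/(qB).
r = (9.11×10^-31 kg)(2.41×10^6 m/s) / [(1×1.60×10^-19 C)(0.0266 T)] = 5.16×10^-4 m.

r ≈ 516 µm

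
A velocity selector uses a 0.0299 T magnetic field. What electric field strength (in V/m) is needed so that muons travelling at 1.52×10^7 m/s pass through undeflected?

E ≈ 4.54×10^5 V/m

qE = qvB ⇒ E = vB = (1.52×10^7)(0.0299) = 4.54×10^5 V/m.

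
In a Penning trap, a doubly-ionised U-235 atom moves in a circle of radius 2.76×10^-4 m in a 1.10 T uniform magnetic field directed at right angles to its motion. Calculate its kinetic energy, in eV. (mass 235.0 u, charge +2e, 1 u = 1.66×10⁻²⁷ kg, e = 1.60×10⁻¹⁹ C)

K ≈ 0.0756 eV

v = qBr/m = (2×1.60×10^-19)(1.10)(2.76×10^-4) / (3.90×10^-25) = 249 m/s.
K = ½mv² = 0.5·(3.90×10^-25)·(249)² = 1.21×10^-20 J = 0.0756 eV.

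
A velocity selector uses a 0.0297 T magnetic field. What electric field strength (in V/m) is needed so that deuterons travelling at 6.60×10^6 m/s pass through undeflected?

E ≈ 1.96×10^5 V/m

qE = qvB ⇒ E = vB = (6.60×10^6)(0.0297) = 1.96×10^5 V/m.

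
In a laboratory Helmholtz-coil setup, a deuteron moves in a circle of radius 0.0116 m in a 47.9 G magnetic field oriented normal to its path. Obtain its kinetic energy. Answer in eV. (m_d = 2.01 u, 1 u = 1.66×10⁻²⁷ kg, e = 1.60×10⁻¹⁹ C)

K ≈ 0.0740 eV

v = qBr/m = (1×1.60×10^-19)(4.79×10^-3)(0.0116) / (3.34×10^-27) = 2660 m/s.
K = ½mv² = 0.5·(3.34×10^-27)·(2660)² = 1.18×10^-20 J = 0.0740 eV.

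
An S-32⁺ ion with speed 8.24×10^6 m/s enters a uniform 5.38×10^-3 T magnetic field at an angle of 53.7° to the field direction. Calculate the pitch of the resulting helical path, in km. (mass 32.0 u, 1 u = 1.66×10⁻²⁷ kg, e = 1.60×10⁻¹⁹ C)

pitch ≈ 1.89 km

The velocity component along B is v∥ = v cos53.7° = 4.88×10^6 m/s.
The cyclotron period T = 2πm/(qB) = 3.88×10^-4 s is set by m, q, B alone.
Pitch = v∥·T = (4.88×10^6)(3.88×10^-4) = 1890 m.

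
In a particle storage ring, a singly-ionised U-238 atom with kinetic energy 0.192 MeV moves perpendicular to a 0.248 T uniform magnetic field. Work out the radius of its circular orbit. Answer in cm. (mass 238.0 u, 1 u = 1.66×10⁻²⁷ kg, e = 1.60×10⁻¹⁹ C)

r ≈ 393 cm

Convert the energy: K = 0.192 MeV = 3.07×10^-14 J.
v = √(2K/m) = √(2·3.07×10^-14/3.95×10^-25) = 3.94×10^5 m/s.
r = mv/(qB) = (3.95×10^-25)(3.94×10^5) / [(1×1.60×10^-19)(0.248)] = 3.93 m.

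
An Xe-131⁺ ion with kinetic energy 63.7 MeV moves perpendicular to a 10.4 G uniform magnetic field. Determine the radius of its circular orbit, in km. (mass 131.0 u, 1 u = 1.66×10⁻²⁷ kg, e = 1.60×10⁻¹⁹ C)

r ≈ 12.7 km

Convert the energy: K = 63.7 MeV = 1.02×10^-11 J.
v = √(2K/m) = √(2·1.02×10^-11/2.17×10^-25) = 9.68×10^6 m/s.
r = mv/(qB) = (2.17×10^-25)(9.68×10^6) / [(1×1.60×10^-19)(1.04×10^-3)] = 1.27×10^4 m.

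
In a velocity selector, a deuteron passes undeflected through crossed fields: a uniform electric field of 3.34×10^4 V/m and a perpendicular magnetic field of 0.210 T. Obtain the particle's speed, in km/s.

v ≈ 159 km/s

For zero net force, qE = qvB, so v = E/B.
v = (3.34×10^4) / (0.210) = 1.59×10^5 m/s.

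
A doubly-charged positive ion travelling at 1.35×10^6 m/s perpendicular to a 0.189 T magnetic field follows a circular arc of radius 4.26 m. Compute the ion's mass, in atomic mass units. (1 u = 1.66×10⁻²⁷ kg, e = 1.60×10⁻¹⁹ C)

qvB = mv²/r ⇒ m = qBr/v.
m = (2×1.60×10^-19)(0.189)(4.26) / (1.35×10^6) = 1.91×10^-25 kg = 115 u.

m ≈ 115 u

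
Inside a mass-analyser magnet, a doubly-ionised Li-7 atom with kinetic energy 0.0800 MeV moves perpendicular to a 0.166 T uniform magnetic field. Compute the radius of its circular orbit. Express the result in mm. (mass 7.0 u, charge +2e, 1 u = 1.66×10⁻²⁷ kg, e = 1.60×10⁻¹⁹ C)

r ≈ 325 mm

Convert the energy: K = 0.0800 MeV = 1.28×10^-14 J.
v = √(2K/m) = √(2·1.28×10^-14/1.16×10^-26) = 1.48×10^6 m/s.
r = mv/(qB) = (1.16×10^-26)(1.48×10^6) / [(2×1.60×10^-19)(0.166)] = 0.325 m.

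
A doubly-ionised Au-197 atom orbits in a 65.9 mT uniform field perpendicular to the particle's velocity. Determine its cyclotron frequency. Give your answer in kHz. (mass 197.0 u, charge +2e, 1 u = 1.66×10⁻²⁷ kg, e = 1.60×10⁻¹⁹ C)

f = qB/(2πm) = (2×1.60×10^-19)(0.0659) / [2π(3.27×10^-25)] = 1.03×10^4 Hz.

f ≈ 10.3 kHz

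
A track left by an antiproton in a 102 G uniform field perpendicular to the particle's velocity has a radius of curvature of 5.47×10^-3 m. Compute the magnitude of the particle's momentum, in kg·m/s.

p ≈ 8.93×10^-24 kg·m/s

Since qvB = mv²/r, the momentum p = mv = qBr.
p = (1×1.60×10^-19)(0.0102)(5.47×10^-3) = 8.93×10^-24 kg·m/s.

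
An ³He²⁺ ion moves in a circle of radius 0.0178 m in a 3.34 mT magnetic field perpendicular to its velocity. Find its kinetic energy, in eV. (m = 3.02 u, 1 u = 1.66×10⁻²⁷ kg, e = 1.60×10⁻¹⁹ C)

v = qBr/m = (2×1.60×10^-19)(3.34×10^-3)(0.0178) / (5.01×10^-27) = 3790 m/s.
K = ½mv² = 0.5·(5.01×10^-27)·(3790)² = 3.61×10^-20 J = 0.226 eV.

K ≈ 0.226 eV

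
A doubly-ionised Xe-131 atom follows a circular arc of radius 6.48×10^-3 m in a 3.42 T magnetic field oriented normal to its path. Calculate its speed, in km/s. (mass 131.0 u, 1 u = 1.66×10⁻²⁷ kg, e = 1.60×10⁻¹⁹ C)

v ≈ 32.6 km/s

From qvB = mv²/r, v = qBr/m.
v = (2×1.60×10^-19)(3.42)(6.48×10^-3) / (2.17×10^-25) = 3.26×10^4 m/s.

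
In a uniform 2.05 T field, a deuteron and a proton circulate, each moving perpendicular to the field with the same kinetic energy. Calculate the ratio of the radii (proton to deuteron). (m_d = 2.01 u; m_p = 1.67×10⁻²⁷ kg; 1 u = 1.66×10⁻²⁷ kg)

r = √(2mK)/(qB) ⇒ at equal K, r ∝ √m/q.
r_{proton}/r_{deuteron} = 0.707.

ratio ≈ 0.707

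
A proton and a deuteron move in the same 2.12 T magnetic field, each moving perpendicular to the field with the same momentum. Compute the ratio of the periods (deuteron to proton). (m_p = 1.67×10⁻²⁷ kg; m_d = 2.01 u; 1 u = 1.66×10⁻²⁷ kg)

ratio ≈ 2.00

T = 2πm/(qB) is independent of speed, so T₂/T₁ = (m₂/q₂)/(m₁/q₁).
T_{deuteron}/T_{proton} = (3.34×10^-27/1e) / (1.67×10^-27/1e) = 2.00.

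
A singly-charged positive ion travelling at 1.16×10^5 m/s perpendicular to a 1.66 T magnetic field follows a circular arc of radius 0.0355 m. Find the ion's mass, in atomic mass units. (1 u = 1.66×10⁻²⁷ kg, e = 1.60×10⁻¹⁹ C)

m ≈ 49.0 u

qvB = mv²/r ⇒ m = qBr/v.
m = (1×1.60×10^-19)(1.66)(0.0355) / (1.16×10^5) = 8.13×10^-26 kg = 49.0 u.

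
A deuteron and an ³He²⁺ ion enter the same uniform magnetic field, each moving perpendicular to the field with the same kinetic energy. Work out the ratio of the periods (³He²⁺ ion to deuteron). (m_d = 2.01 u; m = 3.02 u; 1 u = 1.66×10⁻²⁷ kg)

ratio ≈ 0.751

T = 2πm/(qB) is independent of speed, so T₂/T₁ = (m₂/q₂)/(m₁/q₁).
T_{³He²⁺ ion}/T_{deuteron} = (5.01×10^-27/2e) / (3.34×10^-27/1e) = 0.751.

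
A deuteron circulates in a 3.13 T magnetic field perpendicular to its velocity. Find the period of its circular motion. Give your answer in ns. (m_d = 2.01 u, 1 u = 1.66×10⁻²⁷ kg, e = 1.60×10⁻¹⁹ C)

The cyclotron period is independent of speed: T = 2πm/(qB).
T = 2π(3.34×10^-27) / [(1×1.60×10^-19)(3.13)] = 4.19×10^-8 s.

T ≈ 41.9 ns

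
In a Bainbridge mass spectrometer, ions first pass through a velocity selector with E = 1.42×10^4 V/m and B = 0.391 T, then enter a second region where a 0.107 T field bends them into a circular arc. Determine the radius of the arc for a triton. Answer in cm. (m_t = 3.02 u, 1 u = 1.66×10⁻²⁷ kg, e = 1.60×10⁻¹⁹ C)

The selector passes v = E/B = 1.42×10^4/0.391 = 3.63×10^4 m/s.
In the deflection region, r = mv/(qB₂) = (5.01×10^-27)(3.63×10^4) / [(1×1.60×10^-19)(0.107)] = 0.0106 m.

r ≈ 1.06 cm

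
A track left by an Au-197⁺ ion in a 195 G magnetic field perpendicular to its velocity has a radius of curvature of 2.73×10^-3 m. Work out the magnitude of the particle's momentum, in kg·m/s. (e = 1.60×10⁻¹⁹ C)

p ≈ 8.52×10^-24 kg·m/s

Since qvB = mv²/r, the momentum p = mv = qBr.
p = (1×1.60×10^-19)(0.0195)(2.73×10^-3) = 8.52×10^-24 kg·m/s.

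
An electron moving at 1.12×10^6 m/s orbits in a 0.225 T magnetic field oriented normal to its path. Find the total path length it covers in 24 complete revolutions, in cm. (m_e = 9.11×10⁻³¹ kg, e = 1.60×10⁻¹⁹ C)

r = mv/(qB) = 2.83×10^-5 m, so one revolution covers 2πr = 1.78×10^-4 m.
In 24 revolutions: L = 24·2πr = 4.27×10^-3 m.

L ≈ 0.427 cm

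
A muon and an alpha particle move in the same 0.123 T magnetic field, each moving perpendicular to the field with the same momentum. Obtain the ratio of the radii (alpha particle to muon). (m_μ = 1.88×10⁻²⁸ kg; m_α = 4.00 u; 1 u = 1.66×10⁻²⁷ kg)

r = p/(qB) ⇒ at equal p, r ∝ 1/q.
r_{alpha particle}/r_{muon} = 0.500.

ratio ≈ 0.500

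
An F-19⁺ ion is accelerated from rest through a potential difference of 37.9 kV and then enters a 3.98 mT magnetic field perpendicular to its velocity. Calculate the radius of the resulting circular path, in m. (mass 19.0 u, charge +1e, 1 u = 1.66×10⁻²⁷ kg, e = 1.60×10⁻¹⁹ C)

r ≈ 30.7 m

The kinetic energy gained is K = qV = (1×1.60×10^-19)(3.79×10^4) = 6.06×10^-15 J.
v = √(2K/m) = 6.20×10^5 m/s.
r = mv/(qB) = (3.15×10^-26)(6.20×10^5) / [(1×1.60×10^-19)(3.98×10^-3)] = 30.7 m.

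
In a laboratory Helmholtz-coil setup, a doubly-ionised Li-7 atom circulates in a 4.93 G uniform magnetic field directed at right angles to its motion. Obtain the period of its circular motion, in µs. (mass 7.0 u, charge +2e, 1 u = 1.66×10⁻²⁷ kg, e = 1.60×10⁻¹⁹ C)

The cyclotron period is independent of speed: T = 2πm/(qB).
T = 2π(1.16×10^-26) / [(2×1.60×10^-19)(4.93×10^-4)] = 4.63×10^-4 s.

T ≈ 463 µs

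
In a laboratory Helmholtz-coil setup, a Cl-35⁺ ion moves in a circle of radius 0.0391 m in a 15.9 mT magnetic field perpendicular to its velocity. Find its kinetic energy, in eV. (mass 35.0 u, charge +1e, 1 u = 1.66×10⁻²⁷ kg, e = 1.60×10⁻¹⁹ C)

v = qBr/m = (1×1.60×10^-19)(0.0159)(0.0391) / (5.81×10^-26) = 1710 m/s.
K = ½mv² = 0.5·(5.81×10^-26)·(1710)² = 8.51×10^-20 J = 0.532 eV.

K ≈ 0.532 eV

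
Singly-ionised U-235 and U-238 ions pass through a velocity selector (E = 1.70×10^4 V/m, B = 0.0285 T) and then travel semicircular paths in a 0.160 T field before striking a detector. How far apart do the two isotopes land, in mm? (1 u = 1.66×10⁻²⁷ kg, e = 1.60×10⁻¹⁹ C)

Δd ≈ 232 mm

Both emerge at v = E/B₁ = 5.96×10^5 m/s.
r = mv/(qB₂), so r₁ = 9.090 m and r₂ = 9.206 m, giving Δr = 0.116 m.
After a semicircle each ion lands a diameter 2r from the entry slit, so the separation is 2Δr = 0.232 m.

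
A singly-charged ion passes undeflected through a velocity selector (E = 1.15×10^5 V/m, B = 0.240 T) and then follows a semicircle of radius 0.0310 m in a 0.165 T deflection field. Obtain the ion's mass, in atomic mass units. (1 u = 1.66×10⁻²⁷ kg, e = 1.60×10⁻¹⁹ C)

m ≈ 1.03 u

v = E/B₁ = 4.79×10^5 m/s.
From r = mv/(qB₂), m = qB₂r/v = (1×1.60×10^-19)(0.165)(0.0310) / (4.79×10^5) = 1.71×10^-27 kg.
In atomic mass units: m = 1.71×10^-27 / 1.66×10^-27 = 1.03 u.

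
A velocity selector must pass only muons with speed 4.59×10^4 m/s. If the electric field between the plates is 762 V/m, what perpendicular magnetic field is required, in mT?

qE = qvB ⇒ B = E/v = (762) / (4.59×10^4) = 0.0166 T.

B ≈ 16.6 mT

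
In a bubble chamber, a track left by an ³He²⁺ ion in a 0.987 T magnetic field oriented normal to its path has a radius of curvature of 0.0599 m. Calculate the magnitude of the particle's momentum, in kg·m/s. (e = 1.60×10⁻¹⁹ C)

p ≈ 1.89×10^-20 kg·m/s

Since qvB = mv²/r, the momentum p = mv = qBr.
p = (2×1.60×10^-19)(0.987)(0.0599) = 1.89×10^-20 kg·m/s.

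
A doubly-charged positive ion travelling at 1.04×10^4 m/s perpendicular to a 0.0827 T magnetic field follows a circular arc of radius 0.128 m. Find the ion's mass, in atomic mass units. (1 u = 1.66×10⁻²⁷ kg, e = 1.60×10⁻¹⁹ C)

qvB = mv²/r ⇒ m = qBr/v.
m = (2×1.60×10^-19)(0.0827)(0.128) / (1.04×10^4) = 3.26×10^-25 kg = 196 u.

m ≈ 196 u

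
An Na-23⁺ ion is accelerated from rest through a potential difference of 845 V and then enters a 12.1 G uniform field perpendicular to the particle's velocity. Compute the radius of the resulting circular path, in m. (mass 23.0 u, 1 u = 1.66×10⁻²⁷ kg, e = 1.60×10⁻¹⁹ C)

The kinetic energy gained is K = qV = (1×1.60×10^-19)(845) = 1.35×10^-16 J.
v = √(2K/m) = 8.42×10^4 m/s.
r = mv/(qB) = (3.82×10^-26)(8.42×10^4) / [(1×1.60×10^-19)(1.21×10^-3)] = 16.6 m.

r ≈ 16.6 m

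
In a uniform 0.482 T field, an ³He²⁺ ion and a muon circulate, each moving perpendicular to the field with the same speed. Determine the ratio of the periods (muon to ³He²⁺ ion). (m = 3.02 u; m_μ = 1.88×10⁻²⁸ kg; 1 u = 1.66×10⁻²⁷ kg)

ratio ≈ 0.0750

T = 2πm/(qB) is independent of speed, so T₂/T₁ = (m₂/q₂)/(m₁/q₁).
T_{muon}/T_{³He²⁺ ion} = (1.88×10^-28/1e) / (5.01×10^-27/2e) = 0.0750.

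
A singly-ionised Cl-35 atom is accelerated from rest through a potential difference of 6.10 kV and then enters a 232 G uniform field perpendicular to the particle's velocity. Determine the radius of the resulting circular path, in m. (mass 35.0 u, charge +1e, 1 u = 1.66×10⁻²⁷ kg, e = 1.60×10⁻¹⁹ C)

r ≈ 2.87 m

The kinetic energy gained is K = qV = (1×1.60×10^-19)(6100) = 9.76×10^-16 J.
v = √(2K/m) = 1.83×10^5 m/s.
r = mv/(qB) = (5.81×10^-26)(1.83×10^5) / [(1×1.60×10^-19)(0.0232)] = 2.87 m.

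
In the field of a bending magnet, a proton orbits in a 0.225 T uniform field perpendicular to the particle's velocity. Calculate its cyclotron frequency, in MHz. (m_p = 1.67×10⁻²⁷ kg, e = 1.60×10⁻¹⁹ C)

f ≈ 3.43 MHz

f = qB/(2πm) = (1×1.60×10^-19)(0.225) / [2π(1.67×10^-27)] = 3.43×10^6 Hz.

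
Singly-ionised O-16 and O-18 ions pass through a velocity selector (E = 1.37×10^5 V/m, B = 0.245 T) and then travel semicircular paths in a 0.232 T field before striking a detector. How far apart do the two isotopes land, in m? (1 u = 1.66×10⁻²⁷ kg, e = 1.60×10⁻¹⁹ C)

Both emerge at v = E/B₁ = 5.59×10^5 m/s.
r = mv/(qB₂), so r₁ = 0.4001 m and r₂ = 0.4501 m, giving Δr = 0.0500 m.
After a semicircle each ion lands a diameter 2r from the entry slit, so the separation is 2Δr = 0.100 m.

Δd ≈ 0.100 m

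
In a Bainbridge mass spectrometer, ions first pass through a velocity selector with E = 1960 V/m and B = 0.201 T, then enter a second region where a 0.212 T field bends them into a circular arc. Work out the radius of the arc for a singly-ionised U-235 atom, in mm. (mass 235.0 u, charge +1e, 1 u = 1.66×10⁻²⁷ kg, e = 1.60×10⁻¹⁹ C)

r ≈ 112 mm

The selector passes v = E/B = 1960/0.201 = 9750 m/s.
In the deflection region, r = mv/(qB₂) = (3.90×10^-25)(9750) / [(1×1.60×10^-19)(0.212)] = 0.112 m.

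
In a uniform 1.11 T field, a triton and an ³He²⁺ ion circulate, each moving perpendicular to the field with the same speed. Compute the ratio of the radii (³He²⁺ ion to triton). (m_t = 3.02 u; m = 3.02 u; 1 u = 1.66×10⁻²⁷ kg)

ratio ≈ 0.500

r = mv/(qB) ⇒ at equal v, r ∝ m/q.
r_{³He²⁺ ion}/r_{triton} = 0.500.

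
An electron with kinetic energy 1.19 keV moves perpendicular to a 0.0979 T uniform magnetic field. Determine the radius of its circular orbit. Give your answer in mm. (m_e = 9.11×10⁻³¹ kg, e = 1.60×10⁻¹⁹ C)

r ≈ 1.19 mm

Convert the energy: K = 1.19 keV = 1.90×10^-16 J.
v = √(2K/m) = √(2·1.90×10^-16/9.11×10^-31) = 2.04×10^7 m/s.
r = mv/(qB) = (9.11×10^-31)(2.04×10^7) / [(1×1.60×10^-19)(0.0979)] = 1.19×10^-3 m.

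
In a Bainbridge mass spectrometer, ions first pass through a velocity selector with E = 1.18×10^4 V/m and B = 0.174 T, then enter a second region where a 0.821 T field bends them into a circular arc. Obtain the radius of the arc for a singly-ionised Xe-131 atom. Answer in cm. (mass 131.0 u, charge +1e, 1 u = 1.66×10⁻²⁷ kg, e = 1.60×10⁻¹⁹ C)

The selector passes v = E/B = 1.18×10^4/0.174 = 6.78×10^4 m/s.
In the deflection region, r = mv/(qB₂) = (2.17×10^-25)(6.78×10^4) / [(1×1.60×10^-19)(0.821)] = 0.112 m.

r ≈ 11.2 cm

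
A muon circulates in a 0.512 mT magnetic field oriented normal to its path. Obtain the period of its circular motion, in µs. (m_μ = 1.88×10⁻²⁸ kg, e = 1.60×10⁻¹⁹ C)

The cyclotron period is independent of speed: T = 2πm/(qB).
T = 2π(1.88×10^-28) / [(1×1.60×10^-19)(5.12×10^-4)] = 1.44×10^-5 s.

T ≈ 14.4 µs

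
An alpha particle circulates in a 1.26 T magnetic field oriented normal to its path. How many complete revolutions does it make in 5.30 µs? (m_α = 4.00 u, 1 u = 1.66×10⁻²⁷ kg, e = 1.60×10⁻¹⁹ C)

T = 2πm/(qB) = 2π(6.64×10^-27) / [(2×1.60×10^-19)(1.26)] = 1.0347×10^-7 s.
N = t/T = 5.30×10^-6 / 1.0347×10^-7 ≈ 51.22, so 51 complete revolutions.

N = 51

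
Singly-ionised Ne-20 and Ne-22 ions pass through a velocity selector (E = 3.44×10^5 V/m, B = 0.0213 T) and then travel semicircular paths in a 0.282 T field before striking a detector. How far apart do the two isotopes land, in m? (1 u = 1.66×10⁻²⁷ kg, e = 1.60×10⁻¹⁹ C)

Δd ≈ 2.38 m

Both emerge at v = E/B₁ = 1.62×10^7 m/s.
r = mv/(qB₂), so r₁ = 11.88 m and r₂ = 13.07 m, giving Δr = 1.19 m.
After a semicircle each ion lands a diameter 2r from the entry slit, so the separation is 2Δr = 2.38 m.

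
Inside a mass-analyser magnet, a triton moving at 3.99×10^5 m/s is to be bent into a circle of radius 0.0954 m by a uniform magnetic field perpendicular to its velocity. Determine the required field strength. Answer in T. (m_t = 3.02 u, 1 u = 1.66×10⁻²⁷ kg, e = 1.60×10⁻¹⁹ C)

B ≈ 0.131 T

qvB = mv²/r gives B = mv/(qr).
B = (5.01×10^-27)(3.99×10^5) / [(1×1.60×10^-19)(0.0954)] = 0.131 T.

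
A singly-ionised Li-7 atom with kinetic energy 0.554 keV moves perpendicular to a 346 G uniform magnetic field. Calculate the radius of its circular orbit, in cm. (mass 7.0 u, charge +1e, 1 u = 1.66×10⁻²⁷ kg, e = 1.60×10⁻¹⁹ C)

r ≈ 25.9 cm

Convert the energy: K = 0.554 keV = 8.86×10^-17 J.
v = √(2K/m) = √(2·8.86×10^-17/1.16×10^-26) = 1.24×10^5 m/s.
r = mv/(qB) = (1.16×10^-26)(1.24×10^5) / [(1×1.60×10^-19)(0.0346)] = 0.259 m.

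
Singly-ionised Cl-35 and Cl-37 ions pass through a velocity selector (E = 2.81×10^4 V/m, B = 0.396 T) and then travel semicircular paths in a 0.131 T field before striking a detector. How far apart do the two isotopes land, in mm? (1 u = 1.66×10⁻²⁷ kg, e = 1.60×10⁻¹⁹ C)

Both emerge at v = E/B₁ = 7.10×10^4 m/s.
r = mv/(qB₂), so r₁ = 0.1967 m and r₂ = 0.2079 m, giving Δr = 0.0112 m.
After a semicircle each ion lands a diameter 2r from the entry slit, so the separation is 2Δr = 0.0225 m.

Δd ≈ 22.5 mm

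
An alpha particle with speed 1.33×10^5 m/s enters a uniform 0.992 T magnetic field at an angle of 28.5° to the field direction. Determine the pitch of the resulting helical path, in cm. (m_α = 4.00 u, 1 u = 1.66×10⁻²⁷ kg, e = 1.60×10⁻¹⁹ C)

pitch ≈ 1.54 cm

The velocity component along B is v∥ = v cos28.5° = 1.17×10^5 m/s.
The cyclotron period T = 2πm/(qB) = 1.31×10^-7 s is set by m, q, B alone.
Pitch = v∥·T = (1.17×10^5)(1.31×10^-7) = 0.0154 m.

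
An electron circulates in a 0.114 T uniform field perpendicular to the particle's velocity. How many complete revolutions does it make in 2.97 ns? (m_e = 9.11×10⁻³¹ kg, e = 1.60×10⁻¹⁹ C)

T = 2πm/(qB) = 2π(9.11×10^-31) / [(1×1.60×10^-19)(0.114)] = 3.1381×10^-10 s.
N = t/T = 2.97×10^-9 / 3.1381×10^-10 ≈ 9.46, so 9 complete revolutions.

N = 9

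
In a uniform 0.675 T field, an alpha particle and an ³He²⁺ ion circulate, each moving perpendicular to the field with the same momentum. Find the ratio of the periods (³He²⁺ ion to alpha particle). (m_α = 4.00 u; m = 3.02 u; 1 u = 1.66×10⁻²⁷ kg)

T = 2πm/(qB) is independent of speed, so T₂/T₁ = (m₂/q₂)/(m₁/q₁).
T_{³He²⁺ ion}/T_{alpha particle} = (5.01×10^-27/2e) / (6.64×10^-27/2e) = 0.755.

ratio ≈ 0.755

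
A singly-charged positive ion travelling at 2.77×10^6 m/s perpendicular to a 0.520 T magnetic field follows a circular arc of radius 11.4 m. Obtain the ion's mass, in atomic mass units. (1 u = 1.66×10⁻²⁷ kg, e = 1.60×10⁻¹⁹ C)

m ≈ 206 u

qvB = mv²/r ⇒ m = qBr/v.
m = (1×1.60×10^-19)(0.520)(11.4) / (2.77×10^6) = 3.42×10^-25 kg = 206 u.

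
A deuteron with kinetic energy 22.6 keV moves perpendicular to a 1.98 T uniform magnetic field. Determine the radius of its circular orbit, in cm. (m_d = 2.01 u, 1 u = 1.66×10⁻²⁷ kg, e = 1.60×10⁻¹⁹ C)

Convert the energy: K = 22.6 keV = 3.62×10^-15 J.
v = √(2K/m) = √(2·3.62×10^-15/3.34×10^-27) = 1.47×10^6 m/s.
r = mv/(qB) = (3.34×10^-27)(1.47×10^6) / [(1×1.60×10^-19)(1.98)] = 0.0155 m.

r ≈ 1.55 cm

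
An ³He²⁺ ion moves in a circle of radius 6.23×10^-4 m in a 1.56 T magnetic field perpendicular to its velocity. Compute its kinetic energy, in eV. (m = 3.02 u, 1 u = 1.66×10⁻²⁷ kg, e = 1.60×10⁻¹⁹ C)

K ≈ 60.3 eV

v = qBr/m = (2×1.60×10^-19)(1.56)(6.23×10^-4) / (5.01×10^-27) = 6.20×10^4 m/s.
K = ½mv² = 0.5·(5.01×10^-27)·(6.20×10^4)² = 9.65×10^-18 J = 60.3 eV.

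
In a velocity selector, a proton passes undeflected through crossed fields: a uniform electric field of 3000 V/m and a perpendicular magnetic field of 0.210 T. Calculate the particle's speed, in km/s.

For zero net force, qE = qvB, so v = E/B.
v = (3000) / (0.210) = 1.43×10^4 m/s.

v ≈ 14.3 km/s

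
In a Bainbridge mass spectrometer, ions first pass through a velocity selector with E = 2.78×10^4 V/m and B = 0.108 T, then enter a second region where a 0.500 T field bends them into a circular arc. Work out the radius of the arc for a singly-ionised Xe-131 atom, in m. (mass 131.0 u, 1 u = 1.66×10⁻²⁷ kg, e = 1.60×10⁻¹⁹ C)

r ≈ 0.700 m

The selector passes v = E/B = 2.78×10^4/0.108 = 2.57×10^5 m/s.
In the deflection region, r = mv/(qB₂) = (2.17×10^-25)(2.57×10^5) / [(1×1.60×10^-19)(0.500)] = 0.700 m.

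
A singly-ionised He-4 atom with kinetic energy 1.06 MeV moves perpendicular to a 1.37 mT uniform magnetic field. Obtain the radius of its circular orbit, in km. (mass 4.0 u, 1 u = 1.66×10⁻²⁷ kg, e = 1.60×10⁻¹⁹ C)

r ≈ 0.217 km

Convert the energy: K = 1.06 MeV = 1.70×10^-13 J.
v = √(2K/m) = √(2·1.70×10^-13/6.64×10^-27) = 7.15×10^6 m/s.
r = mv/(qB) = (6.64×10^-27)(7.15×10^6) / [(1×1.60×10^-19)(1.37×10^-3)] = 217 m.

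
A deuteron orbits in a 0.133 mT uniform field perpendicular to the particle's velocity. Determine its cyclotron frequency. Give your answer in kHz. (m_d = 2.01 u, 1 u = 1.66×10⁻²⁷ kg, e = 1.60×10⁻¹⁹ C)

f ≈ 1.02 kHz

f = qB/(2πm) = (1×1.60×10^-19)(1.33×10^-4) / [2π(3.34×10^-27)] = 1020 Hz.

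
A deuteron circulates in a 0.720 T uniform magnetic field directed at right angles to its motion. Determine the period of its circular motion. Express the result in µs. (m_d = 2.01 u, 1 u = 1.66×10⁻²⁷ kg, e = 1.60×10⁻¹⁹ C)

T ≈ 0.182 µs

The cyclotron period is independent of speed: T = 2πm/(qB).
T = 2π(3.34×10^-27) / [(1×1.60×10^-19)(0.720)] = 1.82×10^-7 s.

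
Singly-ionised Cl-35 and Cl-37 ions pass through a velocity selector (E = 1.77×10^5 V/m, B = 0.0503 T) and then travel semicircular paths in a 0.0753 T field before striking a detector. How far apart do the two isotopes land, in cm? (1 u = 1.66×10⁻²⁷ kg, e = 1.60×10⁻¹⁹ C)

Both emerge at v = E/B₁ = 3.52×10^6 m/s.
r = mv/(qB₂), so r₁ = 16.969 m and r₂ = 17.939 m, giving Δr = 0.970 m.
After a semicircle each ion lands a diameter 2r from the entry slit, so the separation is 2Δr = 1.94 m.

Δd ≈ 194 cm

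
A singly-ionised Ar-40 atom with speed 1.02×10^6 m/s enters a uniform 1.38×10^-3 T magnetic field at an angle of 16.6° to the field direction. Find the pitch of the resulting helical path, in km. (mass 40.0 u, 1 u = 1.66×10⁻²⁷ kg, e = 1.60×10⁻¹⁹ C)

pitch ≈ 1.85 km

The velocity component along B is v∥ = v cos16.6° = 9.77×10^5 m/s.
The cyclotron period T = 2πm/(qB) = 1.89×10^-3 s is set by m, q, B alone.
Pitch = v∥·T = (9.77×10^5)(1.89×10^-3) = 1850 m.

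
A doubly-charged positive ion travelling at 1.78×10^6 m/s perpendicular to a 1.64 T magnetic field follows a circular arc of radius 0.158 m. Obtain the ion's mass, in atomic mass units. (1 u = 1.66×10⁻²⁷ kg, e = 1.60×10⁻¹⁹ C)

m ≈ 28.1 u

qvB = mv²/r ⇒ m = qBr/v.
m = (2×1.60×10^-19)(1.64)(0.158) / (1.78×10^6) = 4.66×10^-26 kg = 28.1 u.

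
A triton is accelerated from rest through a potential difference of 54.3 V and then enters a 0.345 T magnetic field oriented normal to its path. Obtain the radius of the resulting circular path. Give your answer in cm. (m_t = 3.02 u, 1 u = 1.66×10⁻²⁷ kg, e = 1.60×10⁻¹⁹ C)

r ≈ 0.535 cm

The kinetic energy gained is K = qV = (1×1.60×10^-19)(54.3) = 8.69×10^-18 J.
v = √(2K/m) = 5.89×10^4 m/s.
r = mv/(qB) = (5.01×10^-27)(5.89×10^4) / [(1×1.60×10^-19)(0.345)] = 5.35×10^-3 m.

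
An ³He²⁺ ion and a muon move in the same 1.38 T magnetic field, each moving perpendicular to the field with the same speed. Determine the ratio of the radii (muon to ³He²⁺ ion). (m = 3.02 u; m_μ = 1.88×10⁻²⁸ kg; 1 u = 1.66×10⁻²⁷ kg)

r = mv/(qB) ⇒ at equal v, r ∝ m/q.
r_{muon}/r_{³He²⁺ ion} = 0.0750.

ratio ≈ 0.0750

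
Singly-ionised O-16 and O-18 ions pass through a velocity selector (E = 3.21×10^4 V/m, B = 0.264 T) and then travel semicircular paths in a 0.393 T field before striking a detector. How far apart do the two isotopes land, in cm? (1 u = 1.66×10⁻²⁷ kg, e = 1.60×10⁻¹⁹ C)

Δd ≈ 1.28 cm

Both emerge at v = E/B₁ = 1.22×10^5 m/s.
r = mv/(qB₂), so r₁ = 0.05136 m and r₂ = 0.05778 m, giving Δr = 6.42×10^-3 m.
After a semicircle each ion lands a diameter 2r from the entry slit, so the separation is 2Δr = 0.0128 m.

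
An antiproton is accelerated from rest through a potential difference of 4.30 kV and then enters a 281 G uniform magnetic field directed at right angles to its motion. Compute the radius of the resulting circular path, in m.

The kinetic energy gained is K = qV = (1×1.60×10^-19)(4300) = 6.88×10^-16 J.
v = √(2K/m) = 9.08×10^5 m/s.
r = mv/(qB) = (1.67×10^-27)(9.08×10^5) / [(1×1.60×10^-19)(0.0281)] = 0.337 m.

r ≈ 0.337 m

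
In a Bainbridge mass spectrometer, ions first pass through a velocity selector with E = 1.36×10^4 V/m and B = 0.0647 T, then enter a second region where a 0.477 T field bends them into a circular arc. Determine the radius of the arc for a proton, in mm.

The selector passes v = E/B = 1.36×10^4/0.0647 = 2.10×10^5 m/s.
In the deflection region, r = mv/(qB₂) = (1.67×10^-27)(2.10×10^5) / [(1×1.60×10^-19)(0.477)] = 4.60×10^-3 m.

r ≈ 4.60 mm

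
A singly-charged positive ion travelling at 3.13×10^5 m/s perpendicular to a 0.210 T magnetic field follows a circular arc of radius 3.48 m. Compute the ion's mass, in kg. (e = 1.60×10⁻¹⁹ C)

qvB = mv²/r ⇒ m = qBr/v.
m = (1×1.60×10^-19)(0.210)(3.48) / (3.13×10^5) = 3.74×10^-25 kg.

m ≈ 3.74×10^-25 kg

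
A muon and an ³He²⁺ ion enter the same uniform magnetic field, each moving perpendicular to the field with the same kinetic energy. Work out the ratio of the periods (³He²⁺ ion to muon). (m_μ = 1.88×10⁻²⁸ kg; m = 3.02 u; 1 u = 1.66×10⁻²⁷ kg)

T = 2πm/(qB) is independent of speed, so T₂/T₁ = (m₂/q₂)/(m₁/q₁).
T_{³He²⁺ ion}/T_{muon} = (5.01×10^-27/2e) / (1.88×10^-28/1e) = 13.3.

ratio ≈ 13.3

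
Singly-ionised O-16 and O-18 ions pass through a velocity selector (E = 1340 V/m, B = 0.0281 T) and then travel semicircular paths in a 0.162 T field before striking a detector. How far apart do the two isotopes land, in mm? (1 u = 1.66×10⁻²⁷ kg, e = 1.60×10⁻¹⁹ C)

Both emerge at v = E/B₁ = 4.77×10^4 m/s.
r = mv/(qB₂), so r₁ = 0.04886 m and r₂ = 0.05497 m, giving Δr = 6.11×10^-3 m.
After a semicircle each ion lands a diameter 2r from the entry slit, so the separation is 2Δr = 0.0122 m.

Δd ≈ 12.2 mm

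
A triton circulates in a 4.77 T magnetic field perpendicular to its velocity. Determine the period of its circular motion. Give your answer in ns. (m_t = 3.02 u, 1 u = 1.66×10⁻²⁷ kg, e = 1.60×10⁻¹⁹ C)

The cyclotron period is independent of speed: T = 2πm/(qB).
T = 2π(5.01×10^-27) / [(1×1.60×10^-19)(4.77)] = 4.13×10^-8 s.

T ≈ 41.3 ns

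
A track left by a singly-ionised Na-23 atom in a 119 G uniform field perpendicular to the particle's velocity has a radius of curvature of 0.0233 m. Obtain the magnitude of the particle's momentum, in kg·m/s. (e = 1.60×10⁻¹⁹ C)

Since qvB = mv²/r, the momentum p = mv = qBr.
p = (1×1.60×10^-19)(0.0119)(0.0233) = 4.44×10^-23 kg·m/s.

p ≈ 4.44×10^-23 kg·m/s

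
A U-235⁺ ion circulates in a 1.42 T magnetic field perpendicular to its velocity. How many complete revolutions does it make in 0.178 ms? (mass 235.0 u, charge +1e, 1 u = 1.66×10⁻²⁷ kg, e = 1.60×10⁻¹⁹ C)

T = 2πm/(qB) = 2π(3.901×10^-25) / [(1×1.60×10^-19)(1.42)] = 1.0788×10^-5 s.
N = t/T = 1.78×10^-4 / 1.0788×10^-5 ≈ 16.50, so 16 complete revolutions.

N = 16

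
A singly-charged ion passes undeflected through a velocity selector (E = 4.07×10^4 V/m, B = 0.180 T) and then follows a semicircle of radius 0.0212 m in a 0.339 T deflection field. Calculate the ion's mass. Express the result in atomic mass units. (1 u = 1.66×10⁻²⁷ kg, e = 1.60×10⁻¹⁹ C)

m ≈ 3.06 u

v = E/B₁ = 2.26×10^5 m/s.
From r = mv/(qB₂), m = qB₂r/v = (1×1.60×10^-19)(0.339)(0.0212) / (2.26×10^5) = 5.09×10^-27 kg.
In atomic mass units: m = 5.09×10^-27 / 1.66×10^-27 = 3.06 u.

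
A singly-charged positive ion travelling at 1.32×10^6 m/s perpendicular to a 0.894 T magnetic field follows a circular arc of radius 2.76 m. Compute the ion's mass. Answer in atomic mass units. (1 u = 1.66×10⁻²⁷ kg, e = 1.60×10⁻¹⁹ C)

m ≈ 180 u

qvB = mv²/r ⇒ m = qBr/v.
m = (1×1.60×10^-19)(0.894)(2.76) / (1.32×10^6) = 2.99×10^-25 kg = 180 u.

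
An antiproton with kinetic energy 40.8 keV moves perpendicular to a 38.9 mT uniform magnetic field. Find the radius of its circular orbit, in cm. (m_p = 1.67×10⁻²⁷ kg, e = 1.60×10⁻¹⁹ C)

r ≈ 75.0 cm

Convert the energy: K = 40.8 keV = 6.53×10^-15 J.
v = √(2K/m) = √(2·6.53×10^-15/1.67×10^-27) = 2.80×10^6 m/s.
r = mv/(qB) = (1.67×10^-27)(2.80×10^6) / [(1×1.60×10^-19)(0.0389)] = 0.750 m.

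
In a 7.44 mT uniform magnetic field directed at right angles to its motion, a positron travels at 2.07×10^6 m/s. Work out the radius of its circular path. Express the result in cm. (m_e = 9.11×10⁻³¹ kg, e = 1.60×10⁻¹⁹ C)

r ≈ 0.158 cm

The magnetic force provides the centripetal force: qvB = mv²/r, so r = mv/(qB).
r = (9.11×10^-31 kg)(2.07×10^6 m/s) / [(1×1.60×10^-19 C)(7.44×10^-3 T)] = 1.58×10^-3 m.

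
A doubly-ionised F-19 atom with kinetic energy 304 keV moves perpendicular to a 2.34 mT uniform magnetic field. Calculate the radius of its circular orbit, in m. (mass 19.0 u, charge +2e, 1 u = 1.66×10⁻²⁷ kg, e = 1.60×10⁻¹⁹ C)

r ≈ 74.0 m

Convert the energy: K = 304 keV = 4.86×10^-14 J.
v = √(2K/m) = √(2·4.86×10^-14/3.15×10^-26) = 1.76×10^6 m/s.
r = mv/(qB) = (3.15×10^-26)(1.76×10^6) / [(2×1.60×10^-19)(2.34×10^-3)] = 74.0 m.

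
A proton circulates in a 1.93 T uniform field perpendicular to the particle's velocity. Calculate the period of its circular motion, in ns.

The cyclotron period is independent of speed: T = 2πm/(qB).
T = 2π(1.67×10^-27) / [(1×1.60×10^-19)(1.93)] = 3.40×10^-8 s.

T ≈ 34.0 ns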